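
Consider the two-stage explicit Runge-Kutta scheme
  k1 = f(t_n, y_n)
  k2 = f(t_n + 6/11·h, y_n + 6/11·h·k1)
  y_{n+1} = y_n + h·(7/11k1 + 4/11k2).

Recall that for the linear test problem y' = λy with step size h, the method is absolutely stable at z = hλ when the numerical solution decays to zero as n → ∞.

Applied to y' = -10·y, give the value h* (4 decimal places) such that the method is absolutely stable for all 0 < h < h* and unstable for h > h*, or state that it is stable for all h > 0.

(-5.0417,0); λ=-10 ⇒ h* = (121/24)/10 = 0.5042.

Test eqn y'=λy, z=hλ:
  k1=λy_n ⇒ h·k1=z·y_n;  k2=λ(1+6/11z)y_n ⇒ h·k2=z(1+6/11z)y_n
  y_{n+1}/y_n = 1 + 7/11z + 4/11z(1+6/11z) = 1 + z + 24/121z²
  Hence R(z) = 1 + z + 24/121z².

Boundary: |R(x)|=1, x<0.
x=-1.76: |R|=0.1456
R=1: x+24/121x²=0 ⇒ x=−121/24=-5.0417; min R=1−1/(4·24/121)=-0.2604>−1
Confirm numerically:
  x=-4.873: |R|=0.83698 <1
  x=-4.030: |R|=0.19134 <1
  x=-3.878: |R|=0.10492 <1
  x=-5.609: |R|=1.63117 >1
  x=-5.250: |R|=1.21694 >1
  x=-5.221: |R|=1.18571 >1
So |R|<1 on (-5.0417, 0).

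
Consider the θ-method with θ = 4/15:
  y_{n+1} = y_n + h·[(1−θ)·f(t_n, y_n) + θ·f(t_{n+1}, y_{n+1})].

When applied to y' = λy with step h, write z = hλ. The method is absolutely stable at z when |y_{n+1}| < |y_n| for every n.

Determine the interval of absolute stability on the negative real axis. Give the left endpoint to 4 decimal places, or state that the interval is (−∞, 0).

(-4.2857, 0).

On y'=λy, z=hλ:
  y_{n+1} = y_n + z·[11/15·y_n + 4/15·y_{n+1}] ⇒ (1 − 4/15z)y_{n+1} = (1 + 11/15z)y_n
  so R(z) = (1 + 11/15z)/(1 − 4/15z).

Boundary: |R(x)|=1, x<0.
x=-0.53: |R|=0.5356
R=−1: 1+11/15x = −1+4/15x ⇒ -7/15x=2 ⇒ x=2/(-7/15)=-4.2857
Confirm numerically:
  x=-3.642: |R|=0.84761 <1
  x=-2.992: |R|=0.66419 <1
  x=-2.237: |R|=0.40116 <1
  x=-4.444: |R|=1.03381 >1
  x=-4.337: |R|=1.01110 >1
So |R|<1 on (-4.2857, 0).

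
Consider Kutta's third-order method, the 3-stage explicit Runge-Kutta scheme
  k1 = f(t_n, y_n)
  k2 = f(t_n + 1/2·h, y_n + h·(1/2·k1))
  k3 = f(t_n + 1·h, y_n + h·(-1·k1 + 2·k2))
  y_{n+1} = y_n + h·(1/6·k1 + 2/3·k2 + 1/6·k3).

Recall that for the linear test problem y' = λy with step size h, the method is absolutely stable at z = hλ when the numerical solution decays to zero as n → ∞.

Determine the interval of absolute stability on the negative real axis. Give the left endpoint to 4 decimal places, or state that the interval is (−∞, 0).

Test eqn y'=λy, z=hλ:
  order 3, 3-stage ⇒ R(z)=1+z+z^2/2+z^3/6
  (e.g. R(-0.56)=0.56753, |R|=0.56753)

Boundary: |R(x)|=1, x<0.
x=-0.56: |R|=0.5675
|R(-2.2)|=0.5547 |R(-1.83)|=0.1770 |R(-1.74)|=0.1042
Bisect:
  x_lo=-3.3140 |R|=2.8889  x_hi=-0.1691 |R|=0.8444
  mid=-1.74158 |R|=0.10543 →hi
  mid=-2.52781 |R|=1.02494 →lo
  mid=-2.13469 |R|=0.47751 →hi
  mid=-2.33125 |R|=0.72551 →hi
  mid=-2.42953 |R|=0.86832 →hi
  mid=-2.47867 |R|=0.94484 →hi
  mid=-2.50324 |R|=0.98443 →hi
  mid=-2.51552 |R|=1.00457 →lo
  mid=-2.50938 |R|=0.99447 →hi
  ...
  [-2.51283,-2.51264] ⇒ x*=-2.5127
Interval (-2.5127, 0).

(-2.5127, 0).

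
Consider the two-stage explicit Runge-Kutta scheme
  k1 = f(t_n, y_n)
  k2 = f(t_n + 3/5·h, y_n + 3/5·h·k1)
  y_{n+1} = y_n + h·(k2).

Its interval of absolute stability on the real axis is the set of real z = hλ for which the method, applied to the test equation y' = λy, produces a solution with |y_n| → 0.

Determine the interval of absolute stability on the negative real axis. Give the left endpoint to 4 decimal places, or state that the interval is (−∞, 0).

z∈(-1.6667,0).

Set f=λy, z=hλ:
  k1=λy_n ⇒ h·k1=z·y_n;  k2=λ(1+3/5z)y_n ⇒ h·k2=z(1+3/5z)y_n
  y_{n+1}/y_n = 1 + z(1+3/5z) = 1 + z + 3/5z²
  R(z) = 1 + z + 3/5z².

Find x<0 with |R(x)|<1.
x=-0.66: |R|=0.6014
R=1: x+3/5x²=0 ⇒ x=−5/3=-1.6667; min R=1−1/(4·3/5)=0.5833>−1
Confirm numerically:
  x=-1.531: |R|=0.87538 <1
  x=-1.277: |R|=0.70144 <1
  x=-0.976: |R|=0.59555 <1
  x=-0.960: |R|=0.59296 <1
  x=-2.205: |R|=1.71222 >1
  x=-2.135: |R|=1.59993 >1
Interval (-1.6667, 0).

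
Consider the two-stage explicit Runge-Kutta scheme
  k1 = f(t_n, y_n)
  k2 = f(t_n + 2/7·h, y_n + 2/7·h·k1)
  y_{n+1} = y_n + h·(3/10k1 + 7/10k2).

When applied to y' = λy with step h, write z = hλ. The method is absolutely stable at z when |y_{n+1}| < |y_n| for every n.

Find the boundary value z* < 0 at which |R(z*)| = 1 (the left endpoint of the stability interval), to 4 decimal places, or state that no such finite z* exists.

z* = -5.0000.

Test eqn y'=λy, z=hλ:
  k1=λy_n ⇒ h·k1=z·y_n;  k2=λ(1+2/7z)y_n ⇒ h·k2=z(1+2/7z)y_n
  y_{n+1}/y_n = 1 + 3/10z + 7/10z(1+2/7z) = 1 + z + 1/5z²
  R(z) = 1 + z + 1/5z².

Find x<0 with |R(x)|<1.
x=-1.61: |R|=0.0916
R=1: x+1/5x²=0 ⇒ x=−5=-5.0000; min R=1−1/(4·1/5)=-0.2500>−1
Confirm numerically:
  x=-4.521: |R|=0.56689 <1
  x=-3.945: |R|=0.16761 <1
  x=-2.062: |R|=0.21163 <1
  x=-5.524: |R|=1.57892 >1
  x=-5.404: |R|=1.43664 >1
So |R|<1 on (-5.0000, 0).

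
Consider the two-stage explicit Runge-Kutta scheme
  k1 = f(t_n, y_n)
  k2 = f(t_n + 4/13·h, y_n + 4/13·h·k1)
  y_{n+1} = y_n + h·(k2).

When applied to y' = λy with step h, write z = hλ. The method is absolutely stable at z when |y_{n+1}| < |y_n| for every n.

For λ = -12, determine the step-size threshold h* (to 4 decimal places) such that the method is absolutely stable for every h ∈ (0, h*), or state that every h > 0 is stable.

With y'=λy (z=hλ):
  k1=λy_n ⇒ h·k1=z·y_n;  k2=λ(1+4/13z)y_n ⇒ h·k2=z(1+4/13z)y_n
  y_{n+1}/y_n = 1 + z(1+4/13z) = 1 + z + 4/13z²
  so R(z) = 1 + z + 4/13z².

Boundary: |R(x)|=1, x<0.
x=-0.72: |R|=0.4395
R=1: x+4/13x²=0 ⇒ x=−13/4=-3.2500; min R=1−1/(4·4/13)=0.1875>−1
Confirm numerically:
  x=-2.786: |R|=0.60224 <1
  x=-2.641: |R|=0.50512 <1
  x=-2.561: |R|=0.45707 <1
  x=-1.935: |R|=0.21707 <1
  x=-3.676: |R|=1.48184 >1
  x=-3.635: |R|=1.43061 >1
  x=-3.544: |R|=1.32060 >1
Interval (-3.2500, 0).

(-3.2500,0); λ=-12 ⇒ h* = (13/4)/12 = 0.2708.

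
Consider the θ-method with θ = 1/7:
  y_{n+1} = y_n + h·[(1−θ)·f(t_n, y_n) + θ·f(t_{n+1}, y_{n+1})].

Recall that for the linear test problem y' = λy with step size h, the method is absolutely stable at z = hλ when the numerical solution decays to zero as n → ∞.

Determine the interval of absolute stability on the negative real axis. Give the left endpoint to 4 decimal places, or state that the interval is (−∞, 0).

Set f=λy, z=hλ:
  y_{n+1} = y_n + z·[6/7·y_n + 1/7·y_{n+1}] ⇒ (1 − 1/7z)y_{n+1} = (1 + 6/7z)y_n
  R(z) = (1 + 6/7z)/(1 − 1/7z).

Boundary: |R(x)|=1, x<0.
x=-0.8: |R|=0.2821
R=−1: 1+6/7x = −1+1/7x ⇒ -5/7x=2 ⇒ x=2/(-5/7)=-2.8000
Confirm numerically:
  x=-2.740: |R|=0.96920 <1
  x=-1.293: |R|=0.09140 <1
  x=-1.259: |R|=0.06708 <1
  x=-3.283: |R|=1.23485 >1
  x=-2.884: |R|=1.04249 >1
Stable set (-2.8000, 0).

(-2.8000, 0).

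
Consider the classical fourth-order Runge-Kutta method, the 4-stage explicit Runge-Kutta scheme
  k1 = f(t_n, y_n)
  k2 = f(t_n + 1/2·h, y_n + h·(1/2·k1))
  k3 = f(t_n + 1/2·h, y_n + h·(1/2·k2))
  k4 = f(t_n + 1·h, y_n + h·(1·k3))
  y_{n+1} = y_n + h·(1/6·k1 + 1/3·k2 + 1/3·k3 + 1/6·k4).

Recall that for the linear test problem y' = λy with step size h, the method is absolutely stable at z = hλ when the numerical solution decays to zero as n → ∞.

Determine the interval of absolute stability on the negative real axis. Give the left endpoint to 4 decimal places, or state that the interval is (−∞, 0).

Set f=λy, z=hλ:
  order 4, 4-stage ⇒ R(z)=1+z+z^2/2+z^3/6+z^4/24
  (e.g. R(-0.56)=0.57163, |R|=0.57163)

Find x<0 with |R(x)|<1.
x=-0.56: |R|=0.5716
|R(-2.8)|=1.0224 |R(-1.93)|=0.3124 |R(-1.83)|=0.2903
Bisect:
  x_lo=-3.6166 |R|=3.1676  x_hi=-0.0903 |R|=0.9137
  mid=-1.85345 |R|=0.29472 →hi
  mid=-2.73503 |R|=0.92682 →hi
  mid=-3.17581 |R|=1.76712 →lo
  mid=-2.95542 |R|=1.28830 →lo
  mid=-2.84522 |R|=1.09418 →lo
  mid=-2.79012 |R|=1.00731 →lo
  mid=-2.76258 |R|=0.96629 →hi
  ...
  [-2.78539,-2.78517] ⇒ x*=-2.7853
Interval (-2.7853, 0).

z∈(-2.7853,0).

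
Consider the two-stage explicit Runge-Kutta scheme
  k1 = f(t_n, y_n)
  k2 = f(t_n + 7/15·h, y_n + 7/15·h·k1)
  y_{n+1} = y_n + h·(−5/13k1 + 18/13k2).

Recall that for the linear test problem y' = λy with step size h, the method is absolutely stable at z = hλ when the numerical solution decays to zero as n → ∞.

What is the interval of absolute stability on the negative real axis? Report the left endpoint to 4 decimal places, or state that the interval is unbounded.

z∈(-1.5476,0).

Test eqn y'=λy, z=hλ:
  k1=λy_n ⇒ h·k1=z·y_n;  k2=λ(1+7/15z)y_n ⇒ h·k2=z(1+7/15z)y_n
  y_{n+1}/y_n = 1 − 5/13z + 18/13z(1+7/15z) = 1 + z + 42/65z²
  so R(z) = 1 + z + 42/65z².

Solve |R(x)|<1 on ℝ⁻.
x=-0.87: |R|=0.6191
R=1: x+42/65x²=0 ⇒ x=−65/42=-1.5476; min R=1−1/(4·42/65)=0.6131>−1
Confirm numerically:
  x=-1.353: |R|=0.82986 <1
  x=-0.866: |R|=0.61859 <1
  x=-0.653: |R|=0.62253 <1
  x=-1.948: |R|=1.50396 >1
  x=-1.735: |R|=1.21007 >1
  x=-1.641: |R|=1.09902 >1
So |R|<1 on (-1.5476, 0).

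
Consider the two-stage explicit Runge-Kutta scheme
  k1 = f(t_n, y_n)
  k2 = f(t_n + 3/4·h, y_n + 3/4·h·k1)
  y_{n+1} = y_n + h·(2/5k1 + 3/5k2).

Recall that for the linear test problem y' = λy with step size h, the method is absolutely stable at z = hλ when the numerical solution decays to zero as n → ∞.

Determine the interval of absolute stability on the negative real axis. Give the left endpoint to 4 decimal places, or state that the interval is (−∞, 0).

On y'=λy, z=hλ:
  k1=λy_n ⇒ h·k1=z·y_n;  k2=λ(1+3/4z)y_n ⇒ h·k2=z(1+3/4z)y_n
  y_{n+1}/y_n = 1 + 2/5z + 3/5z(1+3/4z) = 1 + z + 9/20z²
  ⇒ R(z) = 1 + z + 9/20z².

Need |R(x)|<1, x<0.
x=-1.35: |R|=0.4701
R=1: x+9/20x²=0 ⇒ x=−20/9=-2.2222; min R=1−1/(4·9/20)=0.4444>−1
Confirm numerically:
  x=-2.135: |R|=0.91620 <1
  x=-2.012: |R|=0.80966 <1
  x=-1.247: |R|=0.45275 <1
  x=-2.812: |R|=1.74630 >1
  x=-2.256: |R|=1.03429 >1
So |R|<1 on (-2.2222, 0).

z∈(-2.2222,0).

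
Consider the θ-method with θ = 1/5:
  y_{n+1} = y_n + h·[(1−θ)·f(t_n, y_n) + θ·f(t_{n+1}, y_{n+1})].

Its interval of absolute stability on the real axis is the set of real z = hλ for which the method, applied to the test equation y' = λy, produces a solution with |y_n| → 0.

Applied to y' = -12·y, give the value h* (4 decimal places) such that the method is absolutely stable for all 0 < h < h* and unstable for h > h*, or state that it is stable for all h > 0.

Test eqn y'=λy, z=hλ:
  y_{n+1} = y_n + z·[4/5·y_n + 1/5·y_{n+1}] ⇒ (1 − 1/5z)y_{n+1} = (1 + 4/5z)y_n
  ⇒ R(z) = (1 + 4/5z)/(1 − 1/5z).

Find x<0 with |R(x)|<1.
x=-0.49: |R|=0.5537
R=−1: 1+4/5x = −1+1/5x ⇒ -3/5x=2 ⇒ x=2/(-3/5)=-3.3333
Confirm numerically:
  x=-3.171: |R|=0.94040 <1
  x=-2.588: |R|=0.70532 <1
  x=-2.385: |R|=0.61476 <1
  x=-3.699: |R|=1.12611 >1
  x=-3.650: |R|=1.10983 >1
Stable set (-3.3333, 0).

(-3.3333,0); λ=-12 ⇒ h* = (10/3)/12 = 0.2778.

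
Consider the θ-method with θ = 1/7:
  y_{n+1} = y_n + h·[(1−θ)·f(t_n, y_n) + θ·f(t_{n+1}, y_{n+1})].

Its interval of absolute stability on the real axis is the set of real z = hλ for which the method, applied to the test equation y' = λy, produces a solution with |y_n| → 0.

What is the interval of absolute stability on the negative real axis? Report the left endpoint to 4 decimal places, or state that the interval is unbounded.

(-2.8000, 0).

Test eqn y'=λy, z=hλ:
  y_{n+1} = y_n + z·[6/7·y_n + 1/7·y_{n+1}] ⇒ (1 − 1/7z)y_{n+1} = (1 + 6/7z)y_n
  R(z) = (1 + 6/7z)/(1 − 1/7z).

Need |R(x)|<1, x<0.
x=-1.41: |R|=0.1736
R=−1: 1+6/7x = −1+1/7x ⇒ -5/7x=2 ⇒ x=2/(-5/7)=-2.8000
Confirm numerically:
  x=-1.838: |R|=0.45576 <1
  x=-1.706: |R|=0.37170 <1
  x=-1.606: |R|=0.30630 <1
  x=-1.179: |R|=0.00905 <1
  x=-3.094: |R|=1.14563 >1
  x=-2.841: |R|=1.02083 >1
So |R|<1 on (-2.8000, 0).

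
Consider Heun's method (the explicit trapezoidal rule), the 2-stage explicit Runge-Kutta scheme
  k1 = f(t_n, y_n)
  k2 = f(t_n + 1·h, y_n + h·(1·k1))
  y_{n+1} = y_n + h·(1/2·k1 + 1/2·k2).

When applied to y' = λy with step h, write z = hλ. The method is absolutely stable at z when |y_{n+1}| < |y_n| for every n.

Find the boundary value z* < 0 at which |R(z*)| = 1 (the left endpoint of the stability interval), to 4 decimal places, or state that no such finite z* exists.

left endpoint -2.0000.

With y'=λy (z=hλ):
  order 2, 2-stage ⇒ R(z)=1+z+z^2/2
  (e.g. R(-0.49)=0.63005, |R|=0.63005)

Need |R(x)|<1, x<0.
x=-0.49: |R|=0.6300
|R(-1.91)|=0.9140 |R(-1.14)|=0.5098 |R(-0.93)|=0.5025
Bisect:
  x_lo=-2.7233 |R|=1.9849  x_hi=-0.2111 |R|=0.8112
  mid=-1.46723 |R|=0.60915 →hi
  mid=-2.09528 |R|=1.09982 →lo
  mid=-1.78126 |R|=0.80518 →hi
  mid=-1.93827 |R|=0.94017 →hi
  mid=-2.01677 |R|=1.01692 →lo
  mid=-1.97752 |R|=0.97777 →hi
  mid=-1.99715 |R|=0.99715 →hi
  mid=-2.00696 |R|=1.00699 →lo
  mid=-2.00205 |R|=1.00206 →lo
  ...
  [-2.00006,-1.99991] ⇒ x*=-2.0000
Interval (-2.0000, 0).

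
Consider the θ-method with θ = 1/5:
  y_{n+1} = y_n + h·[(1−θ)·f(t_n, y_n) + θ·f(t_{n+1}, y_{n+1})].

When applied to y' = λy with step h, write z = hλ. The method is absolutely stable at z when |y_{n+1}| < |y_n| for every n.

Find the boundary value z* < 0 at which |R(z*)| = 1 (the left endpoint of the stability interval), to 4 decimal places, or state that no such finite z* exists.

With y'=λy (z=hλ):
  y_{n+1} = y_n + z·[4/5·y_n + 1/5·y_{n+1}] ⇒ (1 − 1/5z)y_{n+1} = (1 + 4/5z)y_n
  R(z) = (1 + 4/5z)/(1 − 1/5z).

Boundary: |R(x)|=1, x<0.
x=-0.58: |R|=0.4803
R=−1: 1+4/5x = −1+1/5x ⇒ -3/5x=2 ⇒ x=2/(-3/5)=-3.3333
Confirm numerically:
  x=-3.244: |R|=0.96749 <1
  x=-2.529: |R|=0.67951 <1
  x=-2.388: |R|=0.61613 <1
  x=-2.358: |R|=0.60234 <1
  x=-3.809: |R|=1.16199 >1
  x=-3.421: |R|=1.03123 >1
  x=-3.399: |R|=1.02346 >1
So |R|<1 on (-3.3333, 0).

z* = -3.3333.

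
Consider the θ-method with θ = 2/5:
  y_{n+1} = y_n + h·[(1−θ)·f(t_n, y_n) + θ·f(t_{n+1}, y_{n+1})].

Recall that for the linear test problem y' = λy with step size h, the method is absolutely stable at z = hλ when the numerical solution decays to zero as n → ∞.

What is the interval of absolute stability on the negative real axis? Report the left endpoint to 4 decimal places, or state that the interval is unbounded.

z∈(-10.0000,0).

Test eqn y'=λy, z=hλ:
  y_{n+1} = y_n + z·[3/5·y_n + 2/5·y_{n+1}] ⇒ (1 − 2/5z)y_{n+1} = (1 + 3/5z)y_n
  Hence R(z) = (1 + 3/5z)/(1 − 2/5z).

Need |R(x)|<1, x<0.
x=-0.45: |R|=0.6186
R=−1: 1+3/5x = −1+2/5x ⇒ -1/5x=2 ⇒ x=2/(-1/5)=-10.0000
Confirm numerically:
  x=-9.541: |R|=0.98094 <1
  x=-8.857: |R|=0.94968 <1
  x=-7.472: |R|=0.87325 <1
  x=-4.720: |R|=0.63435 <1
  x=-10.533: |R|=1.02045 >1
  x=-10.466: |R|=1.01797 >1
  x=-10.122: |R|=1.00483 >1
Stable set (-10.0000, 0).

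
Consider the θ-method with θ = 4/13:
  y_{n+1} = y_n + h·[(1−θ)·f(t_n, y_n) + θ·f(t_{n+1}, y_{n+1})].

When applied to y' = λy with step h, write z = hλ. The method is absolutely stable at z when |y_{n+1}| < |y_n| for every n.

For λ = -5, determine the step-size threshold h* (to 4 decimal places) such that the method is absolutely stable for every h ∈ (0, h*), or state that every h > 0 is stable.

Test eqn y'=λy, z=hλ:
  y_{n+1} = y_n + z·[9/13·y_n + 4/13·y_{n+1}] ⇒ (1 − 4/13z)y_{n+1} = (1 + 9/13z)y_n
  so R(z) = (1 + 9/13z)/(1 − 4/13z).

Solve |R(x)|<1 on ℝ⁻.
x=-1.01: |R|=0.2295
R=−1: 1+9/13x = −1+4/13x ⇒ -5/13x=2 ⇒ x=2/(-5/13)=-5.2000
Confirm numerically:
  x=-4.025: |R|=0.79811 <1
  x=-3.734: |R|=0.73761 <1
  x=-2.823: |R|=0.51074 <1
  x=-5.267: |R|=1.00983 >1
  x=-5.237: |R|=1.00545 >1
Stable set (-5.2000, 0).

(-5.2000,0); λ=-5 ⇒ h* = (26/5)/5 = 1.0400.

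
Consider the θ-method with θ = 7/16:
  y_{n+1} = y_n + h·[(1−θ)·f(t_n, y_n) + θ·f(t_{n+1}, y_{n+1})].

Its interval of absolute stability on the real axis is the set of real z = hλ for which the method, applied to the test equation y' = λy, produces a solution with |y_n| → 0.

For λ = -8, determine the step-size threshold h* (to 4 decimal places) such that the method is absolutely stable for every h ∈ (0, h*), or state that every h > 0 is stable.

(-16.0000,0); λ=-8 ⇒ h* = (16)/8 = 2.0000.

On y'=λy, z=hλ:
  y_{n+1} = y_n + z·[9/16·y_n + 7/16·y_{n+1}] ⇒ (1 − 7/16z)y_{n+1} = (1 + 9/16z)y_n
  R(z) = (1 + 9/16z)/(1 − 7/16z).

Find x<0 with |R(x)|<1.
x=-0.56: |R|=0.5502
R=−1: 1+9/16x = −1+7/16x ⇒ -1/8x=2 ⇒ x=2/(-1/8)=-16.0000
Confirm numerically:
  x=-13.462: |R|=0.95395 <1
  x=-10.284: |R|=0.87007 <1
  x=-9.300: |R|=0.83477 <1
  x=-8.166: |R|=0.78585 <1
  x=-16.592: |R|=1.00896 >1
  x=-16.214: |R|=1.00331 >1
  x=-16.125: |R|=1.00194 >1
Stable set (-16.0000, 0).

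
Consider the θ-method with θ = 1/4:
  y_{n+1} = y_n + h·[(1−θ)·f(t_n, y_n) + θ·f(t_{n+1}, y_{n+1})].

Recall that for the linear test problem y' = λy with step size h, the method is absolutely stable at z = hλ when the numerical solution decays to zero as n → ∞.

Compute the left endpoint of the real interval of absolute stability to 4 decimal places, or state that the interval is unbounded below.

Set f=λy, z=hλ:
  y_{n+1} = y_n + z·[3/4·y_n + 1/4·y_{n+1}] ⇒ (1 − 1/4z)y_{n+1} = (1 + 3/4z)y_n
  R(z) = (1 + 3/4z)/(1 − 1/4z).

Boundary: |R(x)|=1, x<0.
x=-0.9: |R|=0.2653
R=−1: 1+3/4x = −1+1/4x ⇒ -1/2x=2 ⇒ x=2/(-1/2)=-4.0000
Confirm numerically:
  x=-3.511: |R|=0.86979 <1
  x=-3.005: |R|=0.71592 <1
  x=-2.842: |R|=0.66150 <1
  x=-2.368: |R|=0.48744 <1
  x=-4.501: |R|=1.11787 >1
  x=-4.151: |R|=1.03705 >1
So |R|<1 on (-4.0000, 0).

z* = -4.0000.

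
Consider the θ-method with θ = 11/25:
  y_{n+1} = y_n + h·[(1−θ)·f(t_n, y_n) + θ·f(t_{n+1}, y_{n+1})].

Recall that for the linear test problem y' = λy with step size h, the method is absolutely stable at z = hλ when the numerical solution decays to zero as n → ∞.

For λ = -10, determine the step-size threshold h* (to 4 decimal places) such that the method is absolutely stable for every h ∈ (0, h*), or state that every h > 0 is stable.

With y'=λy (z=hλ):
  y_{n+1} = y_n + z·[14/25·y_n + 11/25·y_{n+1}] ⇒ (1 − 11/25z)y_{n+1} = (1 + 14/25z)y_n
  Hence R(z) = (1 + 14/25z)/(1 − 11/25z).

Solve |R(x)|<1 on ℝ⁻.
x=-1.73: |R|=0.0177
R=−1: 1+14/25x = −1+11/25x ⇒ -3/25x=2 ⇒ x=2/(-3/25)=-16.6667
Confirm numerically:
  x=-13.895: |R|=0.95325 <1
  x=-13.321: |R|=0.94149 <1
  x=-12.835: |R|=0.93083 <1
  x=-17.169: |R|=1.00705 >1
  x=-16.816: |R|=1.00213 >1
Stable set (-16.6667, 0).

(-16.6667,0); λ=-10 ⇒ h* = (50/3)/10 = 1.6667.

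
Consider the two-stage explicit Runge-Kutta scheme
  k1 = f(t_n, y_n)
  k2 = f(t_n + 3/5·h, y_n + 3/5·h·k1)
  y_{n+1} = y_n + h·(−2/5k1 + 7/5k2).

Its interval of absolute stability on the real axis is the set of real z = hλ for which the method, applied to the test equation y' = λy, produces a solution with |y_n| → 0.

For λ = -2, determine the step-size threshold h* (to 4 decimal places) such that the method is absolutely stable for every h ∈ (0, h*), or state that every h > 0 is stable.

Set f=λy, z=hλ:
  k1=λy_n ⇒ h·k1=z·y_n;  k2=λ(1+3/5z)y_n ⇒ h·k2=z(1+3/5z)y_n
  y_{n+1}/y_n = 1 − 2/5z + 7/5z(1+3/5z) = 1 + z + 21/25z²
  ⇒ R(z) = 1 + z + 21/25z².

Need |R(x)|<1, x<0.
x=-0.45: |R|=0.7201
R=1: x+21/25x²=0 ⇒ x=−25/21=-1.1905; min R=1−1/(4·21/25)=0.7024>−1
Confirm numerically:
  x=-0.991: |R|=0.83395 <1
  x=-0.985: |R|=0.82999 <1
  x=-0.632: |R|=0.70352 <1
  x=-0.496: |R|=0.71065 <1
  x=-1.761: |R|=1.84394 >1
  x=-1.488: |R|=1.37188 >1
  x=-1.433: |R|=1.29193 >1
So |R|<1 on (-1.1905, 0).

(-1.1905,0); λ=-2 ⇒ h* = (25/21)/2 = 0.5952.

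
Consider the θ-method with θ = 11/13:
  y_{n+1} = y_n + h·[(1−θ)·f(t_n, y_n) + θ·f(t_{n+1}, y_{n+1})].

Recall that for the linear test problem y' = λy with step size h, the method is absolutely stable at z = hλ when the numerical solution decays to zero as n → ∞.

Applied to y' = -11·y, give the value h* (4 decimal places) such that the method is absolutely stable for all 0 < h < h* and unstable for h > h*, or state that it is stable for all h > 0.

interval (−∞, 0). Any h>0 works for λ=-11.

With y'=λy (z=hλ):
  y_{n+1} = y_n + z·[2/13·y_n + 11/13·y_{n+1}] ⇒ (1 − 11/13z)y_{n+1} = (1 + 2/13z)y_n
  Hence R(z) = (1 + 2/13z)/(1 − 11/13z).

Find x<0 with |R(x)|<1.
x=-0.34: |R|=0.7360
x=-2: |R|=0.2571
x=-10: |R|=0.0569
x=-100: |R|=0.1680
θ=11/13≥1/2 ⇒ |1+2/13x|<|1−11/13x| ∀x<0 ⇒ stable on all of ℝ⁻.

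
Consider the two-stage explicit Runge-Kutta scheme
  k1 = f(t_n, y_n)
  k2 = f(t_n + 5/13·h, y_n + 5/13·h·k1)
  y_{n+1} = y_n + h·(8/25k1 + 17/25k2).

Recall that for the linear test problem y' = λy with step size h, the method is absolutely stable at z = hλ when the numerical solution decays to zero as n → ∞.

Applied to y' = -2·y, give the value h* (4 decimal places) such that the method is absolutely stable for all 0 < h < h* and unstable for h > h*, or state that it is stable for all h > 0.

(-3.8235,0); λ=-2 ⇒ h* = (65/17)/2 = 1.9118.

With y'=λy (z=hλ):
  k1=λy_n ⇒ h·k1=z·y_n;  k2=λ(1+5/13z)y_n ⇒ h·k2=z(1+5/13z)y_n
  y_{n+1}/y_n = 1 + 8/25z + 17/25z(1+5/13z) = 1 + z + 17/65z²
  ⇒ R(z) = 1 + z + 17/65z².

Need |R(x)|<1, x<0.
x=-1.61: |R|=0.0679
R=1: x+17/65x²=0 ⇒ x=−65/17=-3.8235; min R=1−1/(4·17/65)=0.0441>−1
Confirm numerically:
  x=-3.734: |R|=0.91257 <1
  x=-3.154: |R|=0.44771 <1
  x=-2.063: |R|=0.05010 <1
  x=-3.942: |R|=1.12214 >1
  x=-3.878: |R|=1.05525 >1
Interval (-3.8235, 0).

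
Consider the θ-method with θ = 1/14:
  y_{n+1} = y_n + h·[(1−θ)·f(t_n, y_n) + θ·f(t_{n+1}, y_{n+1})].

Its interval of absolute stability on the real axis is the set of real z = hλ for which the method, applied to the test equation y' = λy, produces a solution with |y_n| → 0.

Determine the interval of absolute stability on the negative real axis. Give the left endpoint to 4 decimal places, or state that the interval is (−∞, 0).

Set f=λy, z=hλ:
  y_{n+1} = y_n + z·[13/14·y_n + 1/14·y_{n+1}] ⇒ (1 − 1/14z)y_{n+1} = (1 + 13/14z)y_n
  R(z) = (1 + 13/14z)/(1 − 1/14z).

Need |R(x)|<1, x<0.
x=-0.36: |R|=0.6490
R=−1: 1+13/14x = −1+1/14x ⇒ -6/7x=2 ⇒ x=2/(-6/7)=-2.3333
Confirm numerically:
  x=-1.536: |R|=0.38414 <1
  x=-1.293: |R|=0.18368 <1
  x=-1.050: |R|=0.02326 <1
  x=-0.988: |R|=0.07713 <1
  x=-2.891: |R|=1.39619 >1
  x=-2.686: |R|=1.25363 >1
Stable set (-2.3333, 0).

(-2.3333, 0).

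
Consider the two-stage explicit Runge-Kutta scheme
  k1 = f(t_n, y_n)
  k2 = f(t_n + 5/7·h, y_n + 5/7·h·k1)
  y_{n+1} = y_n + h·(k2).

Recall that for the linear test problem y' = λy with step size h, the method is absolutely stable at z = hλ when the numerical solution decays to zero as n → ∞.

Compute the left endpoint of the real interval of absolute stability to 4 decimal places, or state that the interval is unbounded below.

With y'=λy (z=hλ):
  k1=λy_n ⇒ h·k1=z·y_n;  k2=λ(1+5/7z)y_n ⇒ h·k2=z(1+5/7z)y_n
  y_{n+1}/y_n = 1 + z(1+5/7z) = 1 + z + 5/7z²
  R(z) = 1 + z + 5/7z².

Solve |R(x)|<1 on ℝ⁻.
x=-1.44: |R|=1.0411
R=1: x+5/7x²=0 ⇒ x=−7/5=-1.4000; min R=1−1/(4·5/7)=0.6500>−1
Confirm numerically:
  x=-1.338: |R|=0.94075 <1
  x=-0.813: |R|=0.65912 <1
  x=-0.669: |R|=0.65069 <1
  x=-0.612: |R|=0.65553 <1
  x=-1.697: |R|=1.36001 >1
  x=-1.633: |R|=1.27178 >1
Interval (-1.4000, 0).

z* = -1.4000.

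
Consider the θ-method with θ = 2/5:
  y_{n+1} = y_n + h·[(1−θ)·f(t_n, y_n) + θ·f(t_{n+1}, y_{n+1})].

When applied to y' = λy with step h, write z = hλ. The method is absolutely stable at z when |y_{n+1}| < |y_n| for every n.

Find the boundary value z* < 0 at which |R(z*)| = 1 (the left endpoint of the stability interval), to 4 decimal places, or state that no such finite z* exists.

z* = -10.0000.

On y'=λy, z=hλ:
  y_{n+1} = y_n + z·[3/5·y_n + 2/5·y_{n+1}] ⇒ (1 − 2/5z)y_{n+1} = (1 + 3/5z)y_n
  Hence R(z) = (1 + 3/5z)/(1 − 2/5z).

Need |R(x)|<1, x<0.
x=-1.54: |R|=0.0470
R=−1: 1+3/5x = −1+2/5x ⇒ -1/5x=2 ⇒ x=2/(-1/5)=-10.0000
Confirm numerically:
  x=-7.539: |R|=0.87743 <1
  x=-5.698: |R|=0.73762 <1
  x=-5.186: |R|=0.68683 <1
  x=-4.570: |R|=0.61598 <1
  x=-10.436: |R|=1.01685 >1
  x=-10.388: |R|=1.01505 >1
So |R|<1 on (-10.0000, 0).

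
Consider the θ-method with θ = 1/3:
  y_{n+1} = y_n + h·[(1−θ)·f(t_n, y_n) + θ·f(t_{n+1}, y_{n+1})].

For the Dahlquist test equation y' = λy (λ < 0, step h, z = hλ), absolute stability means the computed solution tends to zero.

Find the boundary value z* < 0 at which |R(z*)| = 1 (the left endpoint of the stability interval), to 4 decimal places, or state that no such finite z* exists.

With y'=λy (z=hλ):
  y_{n+1} = y_n + z·[2/3·y_n + 1/3·y_{n+1}] ⇒ (1 − 1/3z)y_{n+1} = (1 + 2/3z)y_n
  Hence R(z) = (1 + 2/3z)/(1 − 1/3z).

Solve |R(x)|<1 on ℝ⁻.
x=-0.31: |R|=0.7190
R=−1: 1+2/3x = −1+1/3x ⇒ -1/3x=2 ⇒ x=2/(-1/3)=-6.0000
Confirm numerically:
  x=-4.912: |R|=0.86249 <1
  x=-3.951: |R|=0.70522 <1
  x=-3.606: |R|=0.63760 <1
  x=-6.599: |R|=1.06240 >1
  x=-6.386: |R|=1.04113 >1
  x=-6.263: |R|=1.02839 >1
Stable set (-6.0000, 0).

z* = -6.0000.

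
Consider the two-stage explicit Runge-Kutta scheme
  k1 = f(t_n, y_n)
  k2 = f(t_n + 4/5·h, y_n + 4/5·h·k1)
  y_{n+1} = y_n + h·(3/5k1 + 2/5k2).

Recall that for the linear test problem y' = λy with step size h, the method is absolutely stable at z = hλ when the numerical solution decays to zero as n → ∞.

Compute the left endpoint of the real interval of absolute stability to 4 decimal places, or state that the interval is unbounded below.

Test eqn y'=λy, z=hλ:
  k1=λy_n ⇒ h·k1=z·y_n;  k2=λ(1+4/5z)y_n ⇒ h·k2=z(1+4/5z)y_n
  y_{n+1}/y_n = 1 + 3/5z + 2/5z(1+4/5z) = 1 + z + 8/25z²
  ⇒ R(z) = 1 + z + 8/25z².

Solve |R(x)|<1 on ℝ⁻.
x=-0.93: |R|=0.3468
R=1: x+8/25x²=0 ⇒ x=−25/8=-3.1250; min R=1−1/(4·8/25)=0.2188>−1
Confirm numerically:
  x=-3.022: |R|=0.90039 <1
  x=-2.790: |R|=0.70091 <1
  x=-2.773: |R|=0.68765 <1
  x=-2.023: |R|=0.28661 <1
  x=-3.717: |R|=1.70415 >1
  x=-3.351: |R|=1.24234 >1
  x=-3.222: |R|=1.10001 >1
So |R|<1 on (-3.1250, 0).

z* = -3.1250.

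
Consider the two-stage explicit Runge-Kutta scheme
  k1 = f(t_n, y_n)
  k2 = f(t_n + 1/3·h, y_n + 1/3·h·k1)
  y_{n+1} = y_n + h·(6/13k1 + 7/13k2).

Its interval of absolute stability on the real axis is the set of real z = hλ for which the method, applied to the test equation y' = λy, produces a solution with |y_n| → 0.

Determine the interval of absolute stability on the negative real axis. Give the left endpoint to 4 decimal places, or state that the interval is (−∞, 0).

z∈(-5.5714,0).

With y'=λy (z=hλ):
  k1=λy_n ⇒ h·k1=z·y_n;  k2=λ(1+1/3z)y_n ⇒ h·k2=z(1+1/3z)y_n
  y_{n+1}/y_n = 1 + 6/13z + 7/13z(1+1/3z) = 1 + z + 7/39z²
  Hence R(z) = 1 + z + 7/39z².

Solve |R(x)|<1 on ℝ⁻.
x=-0.86: |R|=0.2727
R=1: x+7/39x²=0 ⇒ x=−39/7=-5.5714; min R=1−1/(4·7/39)=-0.3929>−1
Confirm numerically:
  x=-3.753: |R|=0.22492 <1
  x=-3.079: |R|=0.37742 <1
  x=-2.989: |R|=0.38544 <1
  x=-5.885: |R|=1.33122 >1
  x=-5.869: |R|=1.31346 >1
Stable set (-5.5714, 0).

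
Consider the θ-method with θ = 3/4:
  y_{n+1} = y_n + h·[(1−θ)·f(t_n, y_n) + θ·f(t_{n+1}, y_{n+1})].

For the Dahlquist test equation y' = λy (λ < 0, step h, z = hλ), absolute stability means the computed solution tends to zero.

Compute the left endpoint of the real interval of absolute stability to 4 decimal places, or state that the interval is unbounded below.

unbounded; (−∞, 0).

Set f=λy, z=hλ:
  y_{n+1} = y_n + z·[1/4·y_n + 3/4·y_{n+1}] ⇒ (1 − 3/4z)y_{n+1} = (1 + 1/4z)y_n
  Hence R(z) = (1 + 1/4z)/(1 − 3/4z).

Boundary: |R(x)|=1, x<0.
x=-0.9: |R|=0.4627
x=-2: |R|=0.2000
x=-10: |R|=0.1765
x=-100: |R|=0.3158
θ=3/4≥1/2 ⇒ |1+1/4x|<|1−3/4x| ∀x<0 ⇒ unbounded interval.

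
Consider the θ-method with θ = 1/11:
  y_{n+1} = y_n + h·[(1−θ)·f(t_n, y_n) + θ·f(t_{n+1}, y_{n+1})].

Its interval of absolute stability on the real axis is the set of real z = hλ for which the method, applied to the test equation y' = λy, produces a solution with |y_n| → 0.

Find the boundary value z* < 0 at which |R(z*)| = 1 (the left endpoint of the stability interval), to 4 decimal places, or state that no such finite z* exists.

z* = -2.4444.

On y'=λy, z=hλ:
  y_{n+1} = y_n + z·[10/11·y_n + 1/11·y_{n+1}] ⇒ (1 − 1/11z)y_{n+1} = (1 + 10/11z)y_n
  so R(z) = (1 + 10/11z)/(1 − 1/11z).

Boundary: |R(x)|=1, x<0.
x=-1.32: |R|=0.1786
R=−1: 1+10/11x = −1+1/11x ⇒ -9/11x=2 ⇒ x=2/(-9/11)=-2.4444
Confirm numerically:
  x=-2.233: |R|=0.85619 <1
  x=-1.826: |R|=0.56604 <1
  x=-1.678: |R|=0.45591 <1
  x=-1.466: |R|=0.29360 <1
  x=-2.949: |R|=1.32554 >1
  x=-2.611: |R|=1.11013 >1
  x=-2.549: |R|=1.06945 >1
Stable set (-2.4444, 0).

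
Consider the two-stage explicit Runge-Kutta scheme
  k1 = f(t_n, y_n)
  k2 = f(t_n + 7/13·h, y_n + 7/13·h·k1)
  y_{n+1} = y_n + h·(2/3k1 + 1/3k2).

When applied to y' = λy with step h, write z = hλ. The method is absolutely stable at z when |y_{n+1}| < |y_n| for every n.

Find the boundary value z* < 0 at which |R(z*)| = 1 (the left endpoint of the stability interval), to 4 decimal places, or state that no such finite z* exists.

Test eqn y'=λy, z=hλ:
  k1=λy_n ⇒ h·k1=z·y_n;  k2=λ(1+7/13z)y_n ⇒ h·k2=z(1+7/13z)y_n
  y_{n+1}/y_n = 1 + 2/3z + 1/3z(1+7/13z) = 1 + z + 7/39z²
  ⇒ R(z) = 1 + z + 7/39z².

Boundary: |R(x)|=1, x<0.
x=-1.29: |R|=0.0087
R=1: x+7/39x²=0 ⇒ x=−39/7=-5.5714; min R=1−1/(4·7/39)=-0.3929>−1
Confirm numerically:
  x=-4.914: |R|=0.42015 <1
  x=-3.868: |R|=0.18262 <1
  x=-3.402: |R|=0.32469 <1
  x=-3.096: |R|=0.37558 <1
  x=-6.104: |R|=1.58348 >1
  x=-6.046: |R|=1.51500 >1
  x=-5.659: |R|=1.08895 >1
Interval (-5.5714, 0).

z* = -5.5714.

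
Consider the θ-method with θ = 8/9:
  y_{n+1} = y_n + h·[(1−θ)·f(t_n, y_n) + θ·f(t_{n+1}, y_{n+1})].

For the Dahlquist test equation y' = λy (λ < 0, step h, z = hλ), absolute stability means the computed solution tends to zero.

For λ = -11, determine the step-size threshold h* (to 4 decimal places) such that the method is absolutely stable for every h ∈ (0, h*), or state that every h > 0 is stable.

(−∞, 0) — no finite endpoint. Any h>0 works for λ=-11.

On y'=λy, z=hλ:
  y_{n+1} = y_n + z·[1/9·y_n + 8/9·y_{n+1}] ⇒ (1 − 8/9z)y_{n+1} = (1 + 1/9z)y_n
  Hence R(z) = (1 + 1/9z)/(1 − 8/9z).

Find x<0 with |R(x)|<1.
x=-0.87: |R|=0.5094
x=-2: |R|=0.2800
x=-10: |R|=0.0112
x=-100: |R|=0.1125
θ=8/9≥1/2 ⇒ |1+1/9x|<|1−8/9x| ∀x<0 ⇒ interval (−∞,0).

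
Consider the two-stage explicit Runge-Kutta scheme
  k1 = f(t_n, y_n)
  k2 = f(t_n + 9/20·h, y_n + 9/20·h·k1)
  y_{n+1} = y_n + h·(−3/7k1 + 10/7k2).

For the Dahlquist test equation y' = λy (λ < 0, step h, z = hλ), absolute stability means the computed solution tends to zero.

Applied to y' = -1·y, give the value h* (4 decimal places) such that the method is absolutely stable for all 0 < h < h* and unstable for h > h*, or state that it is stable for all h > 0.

On y'=λy, z=hλ:
  k1=λy_n ⇒ h·k1=z·y_n;  k2=λ(1+9/20z)y_n ⇒ h·k2=z(1+9/20z)y_n
  y_{n+1}/y_n = 1 − 3/7z + 10/7z(1+9/20z) = 1 + z + 9/14z²
  Hence R(z) = 1 + z + 9/14z².

Find x<0 with |R(x)|<1.
x=-1.41: |R|=0.8681
R=1: x+9/14x²=0 ⇒ x=−14/9=-1.5556; min R=1−1/(4·9/14)=0.6111>−1
Confirm numerically:
  x=-1.509: |R|=0.95484 <1
  x=-1.134: |R|=0.69269 <1
  x=-0.655: |R|=0.62080 <1
  x=-1.939: |R|=1.47796 >1
  x=-1.885: |R|=1.39922 >1
  x=-1.868: |R|=1.37520 >1
Interval (-1.5556, 0).

(-1.5556,0); λ=-1 ⇒ h* = (14/9)/1 = 1.5556.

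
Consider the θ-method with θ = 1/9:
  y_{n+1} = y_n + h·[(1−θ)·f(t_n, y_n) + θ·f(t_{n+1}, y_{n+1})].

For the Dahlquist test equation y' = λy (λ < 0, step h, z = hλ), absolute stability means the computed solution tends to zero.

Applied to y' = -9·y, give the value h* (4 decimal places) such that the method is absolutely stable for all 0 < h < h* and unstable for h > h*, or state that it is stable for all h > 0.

(-2.5714,0); λ=-9 ⇒ h* = (18/7)/9 = 0.2857.

On y'=λy, z=hλ:
  y_{n+1} = y_n + z·[8/9·y_n + 1/9·y_{n+1}] ⇒ (1 − 1/9z)y_{n+1} = (1 + 8/9z)y_n
  so R(z) = (1 + 8/9z)/(1 − 1/9z).

Solve |R(x)|<1 on ℝ⁻.
x=-1.73: |R|=0.4511
R=−1: 1+8/9x = −1+1/9x ⇒ -7/9x=2 ⇒ x=2/(-7/9)=-2.5714
Confirm numerically:
  x=-2.029: |R|=0.65573 <1
  x=-1.907: |R|=0.57358 <1
  x=-1.527: |R|=0.30550 <1
  x=-1.102: |R|=0.01821 <1
  x=-2.840: |R|=1.15878 >1
  x=-2.761: |R|=1.11283 >1
Interval (-2.5714, 0).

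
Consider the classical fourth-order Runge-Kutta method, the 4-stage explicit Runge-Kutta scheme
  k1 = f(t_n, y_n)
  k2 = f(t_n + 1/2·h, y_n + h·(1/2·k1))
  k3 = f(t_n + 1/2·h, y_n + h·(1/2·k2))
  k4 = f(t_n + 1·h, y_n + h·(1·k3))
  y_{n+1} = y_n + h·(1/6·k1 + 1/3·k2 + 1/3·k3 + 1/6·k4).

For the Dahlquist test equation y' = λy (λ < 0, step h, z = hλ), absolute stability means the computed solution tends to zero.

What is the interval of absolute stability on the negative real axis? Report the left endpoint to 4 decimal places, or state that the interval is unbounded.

(-2.7853, 0).

Test eqn y'=λy, z=hλ:
  order 4, 4-stage ⇒ R(z)=1+z+z^2/2+z^3/6+z^4/24
  (e.g. R(-0.7)=0.49784, |R|=0.49784)

Need |R(x)|<1, x<0.
x=-0.7: |R|=0.4978
|R(-2.85)|=1.1020 |R(-2.72)|=0.9059 |R(-1.81)|=0.2870
Bisect:
  x_lo=-3.4319 |R|=2.5002  x_hi=-0.0957 |R|=0.9087
  mid=-1.76381 |R|=0.28043 →hi
  mid=-2.59784 |R|=0.75226 →hi
  mid=-3.01486 |R|=1.40499 →lo
  mid=-2.80635 |R|=1.03221 →lo
  mid=-2.70210 |R|=0.88164 →hi
  mid=-2.75422 |R|=0.95416 →hi
  mid=-2.78029 |R|=0.99248 →hi
  ...
  [-2.78538,-2.78517] ⇒ x*=-2.7853
So |R|<1 on (-2.7853, 0).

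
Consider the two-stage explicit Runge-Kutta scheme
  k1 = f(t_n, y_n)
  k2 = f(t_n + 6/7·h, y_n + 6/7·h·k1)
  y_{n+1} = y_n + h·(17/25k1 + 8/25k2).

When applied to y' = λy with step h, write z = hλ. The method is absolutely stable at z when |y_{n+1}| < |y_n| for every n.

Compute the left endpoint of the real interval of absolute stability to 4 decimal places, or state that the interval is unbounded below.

Test eqn y'=λy, z=hλ:
  k1=λy_n ⇒ h·k1=z·y_n;  k2=λ(1+6/7z)y_n ⇒ h·k2=z(1+6/7z)y_n
  y_{n+1}/y_n = 1 + 17/25z + 8/25z(1+6/7z) = 1 + z + 48/175z²
  Hence R(z) = 1 + z + 48/175z².

Find x<0 with |R(x)|<1.
x=-0.49: |R|=0.5759
R=1: x+48/175x²=0 ⇒ x=−175/48=-3.6458; min R=1−1/(4·48/175)=0.0885>−1
Confirm numerically:
  x=-3.551: |R|=0.90763 <1
  x=-2.756: |R|=0.32735 <1
  x=-2.151: |R|=0.11807 <1
  x=-1.878: |R|=0.08937 <1
  x=-4.227: |R|=1.67381 >1
  x=-3.958: |R|=1.33890 >1
Stable set (-3.6458, 0).

z* = -3.6458.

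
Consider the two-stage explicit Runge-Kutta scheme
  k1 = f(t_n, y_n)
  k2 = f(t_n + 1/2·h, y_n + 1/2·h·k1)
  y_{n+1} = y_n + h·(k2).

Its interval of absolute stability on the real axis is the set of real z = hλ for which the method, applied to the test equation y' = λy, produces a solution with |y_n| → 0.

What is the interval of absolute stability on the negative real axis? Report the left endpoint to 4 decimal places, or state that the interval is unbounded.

z∈(-2.0000,0).

Test eqn y'=λy, z=hλ:
  k1=λy_n ⇒ h·k1=z·y_n;  k2=λ(1+1/2z)y_n ⇒ h·k2=z(1+1/2z)y_n
  y_{n+1}/y_n = 1 + z(1+1/2z) = 1 + z + 1/2z²
  Hence R(z) = 1 + z + 1/2z².

Need |R(x)|<1, x<0.
x=-1.39: |R|=0.5760
R=1: x+1/2x²=0 ⇒ x=−2=-2.0000; min R=1−1/(4·1/2)=0.5000>−1
Confirm numerically:
  x=-1.532: |R|=0.64151 <1
  x=-1.338: |R|=0.55712 <1
  x=-1.073: |R|=0.50266 <1
  x=-0.992: |R|=0.50003 <1
  x=-2.253: |R|=1.28500 >1
  x=-2.163: |R|=1.17628 >1
  x=-2.147: |R|=1.15780 >1
Interval (-2.0000, 0).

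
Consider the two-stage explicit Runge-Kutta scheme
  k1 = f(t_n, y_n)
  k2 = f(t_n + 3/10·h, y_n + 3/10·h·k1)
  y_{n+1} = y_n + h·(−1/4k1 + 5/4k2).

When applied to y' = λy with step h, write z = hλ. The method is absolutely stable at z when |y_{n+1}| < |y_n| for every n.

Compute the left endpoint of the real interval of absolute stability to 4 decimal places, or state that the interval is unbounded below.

Test eqn y'=λy, z=hλ:
  k1=λy_n ⇒ h·k1=z·y_n;  k2=λ(1+3/10z)y_n ⇒ h·k2=z(1+3/10z)y_n
  y_{n+1}/y_n = 1 − 1/4z + 5/4z(1+3/10z) = 1 + z + 3/8z²
  R(z) = 1 + z + 3/8z².

Need |R(x)|<1, x<0.
x=-1.13: |R|=0.3488
R=1: x+3/8x²=0 ⇒ x=−8/3=-2.6667; min R=1−1/(4·3/8)=0.3333>−1
Confirm numerically:
  x=-2.234: |R|=0.63753 <1
  x=-1.488: |R|=0.34230 <1
  x=-1.477: |R|=0.34107 <1
  x=-2.952: |R|=1.31586 >1
  x=-2.770: |R|=1.10734 >1
  x=-2.721: |R|=1.05544 >1
So |R|<1 on (-2.6667, 0).

left endpoint -2.6667.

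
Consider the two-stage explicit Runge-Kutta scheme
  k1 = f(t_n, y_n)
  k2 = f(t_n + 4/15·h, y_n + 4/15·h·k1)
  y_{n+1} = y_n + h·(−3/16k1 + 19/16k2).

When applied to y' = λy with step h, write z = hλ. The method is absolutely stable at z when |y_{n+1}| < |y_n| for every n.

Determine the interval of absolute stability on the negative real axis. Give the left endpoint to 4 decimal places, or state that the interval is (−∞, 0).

Set f=λy, z=hλ:
  k1=λy_n ⇒ h·k1=z·y_n;  k2=λ(1+4/15z)y_n ⇒ h·k2=z(1+4/15z)y_n
  y_{n+1}/y_n = 1 − 3/16z + 19/16z(1+4/15z) = 1 + z + 19/60z²
  ⇒ R(z) = 1 + z + 19/60z².

Find x<0 with |R(x)|<1.
x=-0.85: |R|=0.3788
R=1: x+19/60x²=0 ⇒ x=−60/19=-3.1579; min R=1−1/(4·19/60)=0.2105>−1
Confirm numerically:
  x=-1.955: |R|=0.25531 <1
  x=-1.677: |R|=0.21357 <1
  x=-1.540: |R|=0.21101 <1
  x=-1.483: |R|=0.21344 <1
  x=-3.620: |R|=1.52973 >1
  x=-3.391: |R|=1.25031 >1
  x=-3.217: |R|=1.06021 >1
Interval (-3.1579, 0).

(-3.1579, 0).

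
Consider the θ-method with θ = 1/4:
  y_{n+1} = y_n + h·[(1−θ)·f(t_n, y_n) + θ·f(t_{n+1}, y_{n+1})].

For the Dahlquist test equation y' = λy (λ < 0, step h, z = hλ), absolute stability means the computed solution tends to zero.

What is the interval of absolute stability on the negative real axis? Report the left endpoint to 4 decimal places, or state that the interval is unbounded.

Test eqn y'=λy, z=hλ:
  y_{n+1} = y_n + z·[3/4·y_n + 1/4·y_{n+1}] ⇒ (1 − 1/4z)y_{n+1} = (1 + 3/4z)y_n
  so R(z) = (1 + 3/4z)/(1 − 1/4z).

Find x<0 with |R(x)|<1.
x=-0.93: |R|=0.2454
R=−1: 1+3/4x = −1+1/4x ⇒ -1/2x=2 ⇒ x=2/(-1/2)=-4.0000
Confirm numerically:
  x=-2.996: |R|=0.71298 <1
  x=-2.414: |R|=0.50546 <1
  x=-2.017: |R|=0.34087 <1
  x=-4.482: |R|=1.11365 >1
  x=-4.187: |R|=1.04568 >1
  x=-4.073: |R|=1.01808 >1
Interval (-4.0000, 0).

z∈(-4.0000,0).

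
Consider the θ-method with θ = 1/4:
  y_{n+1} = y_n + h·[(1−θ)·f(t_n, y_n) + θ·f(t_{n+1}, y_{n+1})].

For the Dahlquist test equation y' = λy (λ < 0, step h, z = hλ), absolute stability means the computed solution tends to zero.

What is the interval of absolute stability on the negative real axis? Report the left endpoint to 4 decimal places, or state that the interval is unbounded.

(-4.0000, 0).

Test eqn y'=λy, z=hλ:
  y_{n+1} = y_n + z·[3/4·y_n + 1/4·y_{n+1}] ⇒ (1 − 1/4z)y_{n+1} = (1 + 3/4z)y_n
  so R(z) = (1 + 3/4z)/(1 − 1/4z).

Boundary: |R(x)|=1, x<0.
x=-1.14: |R|=0.1128
R=−1: 1+3/4x = −1+1/4x ⇒ -1/2x=2 ⇒ x=2/(-1/2)=-4.0000
Confirm numerically:
  x=-3.578: |R|=0.88862 <1
  x=-3.523: |R|=0.87319 <1
  x=-2.807: |R|=0.64948 <1
  x=-1.672: |R|=0.17913 <1
  x=-4.531: |R|=1.12449 >1
  x=-4.349: |R|=1.08360 >1
Interval (-4.0000, 0).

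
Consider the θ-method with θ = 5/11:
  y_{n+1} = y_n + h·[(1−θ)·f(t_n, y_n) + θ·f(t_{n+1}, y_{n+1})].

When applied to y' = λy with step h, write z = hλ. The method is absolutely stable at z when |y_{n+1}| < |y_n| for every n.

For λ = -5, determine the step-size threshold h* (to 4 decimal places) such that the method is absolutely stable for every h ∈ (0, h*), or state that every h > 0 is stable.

With y'=λy (z=hλ):
  y_{n+1} = y_n + z·[6/11·y_n + 5/11·y_{n+1}] ⇒ (1 − 5/11z)y_{n+1} = (1 + 6/11z)y_n
  Hence R(z) = (1 + 6/11z)/(1 − 5/11z).

Need |R(x)|<1, x<0.
x=-1.05: |R|=0.2892
R=−1: 1+6/11x = −1+5/11x ⇒ -1/11x=2 ⇒ x=2/(-1/11)=-22.0000
Confirm numerically:
  x=-18.165: |R|=0.96234 <1
  x=-16.880: |R|=0.94633 <1
  x=-11.448: |R|=0.84537 <1
  x=-22.323: |R|=1.00263 >1
  x=-22.138: |R|=1.00113 >1
  x=-22.073: |R|=1.00060 >1
Interval (-22.0000, 0).

(-22.0000,0); λ=-5 ⇒ h* = (22)/5 = 4.4000.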